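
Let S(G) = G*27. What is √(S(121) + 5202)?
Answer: 3*√941 ≈ 92.027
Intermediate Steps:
S(G) = 27*G
√(S(121) + 5202) = √(27*121 + 5202) = √(3267 + 5202) = √8469 = 3*√941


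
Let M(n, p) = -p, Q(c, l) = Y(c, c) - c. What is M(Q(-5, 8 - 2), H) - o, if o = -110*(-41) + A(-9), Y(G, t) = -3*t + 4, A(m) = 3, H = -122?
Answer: -4391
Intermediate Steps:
Y(G, t) = 4 - 3*t
Q(c, l) = 4 - 4*c (Q(c, l) = (4 - 3*c) - c = 4 - 4*c)
o = 4513 (o = -110*(-41) + 3 = 4510 + 3 = 4513)
M(Q(-5, 8 - 2), H) - o = -1*(-122) - 1*4513 = 122 - 4513 = -4391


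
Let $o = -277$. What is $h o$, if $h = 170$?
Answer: $-47090$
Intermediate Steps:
$h o = 170 \left(-277\right) = -47090$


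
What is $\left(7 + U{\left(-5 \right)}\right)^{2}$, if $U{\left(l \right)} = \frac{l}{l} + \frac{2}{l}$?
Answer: $\frac{1444}{25} \approx 57.76$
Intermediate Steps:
$U{\left(l \right)} = 1 + \frac{2}{l}$
$\left(7 + U{\left(-5 \right)}\right)^{2} = \left(7 + \frac{2 - 5}{-5}\right)^{2} = \left(7 - - \frac{3}{5}\right)^{2} = \left(7 + \frac{3}{5}\right)^{2} = \left(\frac{38}{5}\right)^{2} = \frac{1444}{25}$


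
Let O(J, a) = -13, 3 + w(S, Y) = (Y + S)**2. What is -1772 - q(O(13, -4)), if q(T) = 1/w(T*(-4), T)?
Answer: -2689897/1518 ≈ -1772.0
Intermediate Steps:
w(S, Y) = -3 + (S + Y)**2 (w(S, Y) = -3 + (Y + S)**2 = -3 + (S + Y)**2)
q(T) = 1/(-3 + 9*T**2) (q(T) = 1/(-3 + (T*(-4) + T)**2) = 1/(-3 + (-4*T + T)**2) = 1/(-3 + (-3*T)**2) = 1/(-3 + 9*T**2))
-1772 - q(O(13, -4)) = -1772 - 1/(3*(-1 + 3*(-13)**2)) = -1772 - 1/(3*(-1 + 3*169)) = -1772 - 1/(3*(-1 + 507)) = -1772 - 1/(3*506) = -1772 - 1*1/1518 = -1772 - 1/1518 = -2689897/1518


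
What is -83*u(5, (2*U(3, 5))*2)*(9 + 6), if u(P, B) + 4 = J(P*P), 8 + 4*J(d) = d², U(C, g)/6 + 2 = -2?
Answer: -748245/4 ≈ -1.8706e+5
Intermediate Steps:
U(C, g) = -24 (U(C, g) = -12 + 6*(-2) = -12 - 12 = -24)
J(d) = -2 + d²/4
u(P, B) = -6 + P⁴/4 (u(P, B) = -4 + (-2 + (P*P)²/4) = -4 + (-2 + (P²)²/4) = -4 + (-2 + P⁴/4) = -6 + P⁴/4)
-83*u(5, (2*U(3, 5))*2)*(9 + 6) = -83*(-6 + (¼)*5⁴)*(9 + 6) = -83*(-6 + (¼)*625)*15 = -83*(-6 + 625/4)*15 = -49883*15/4 = -83*9015/4 = -748245/4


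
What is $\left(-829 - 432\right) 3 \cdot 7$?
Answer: $-26481$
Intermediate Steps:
$\left(-829 - 432\right) 3 \cdot 7 = \left(-1261\right) 21 = -26481$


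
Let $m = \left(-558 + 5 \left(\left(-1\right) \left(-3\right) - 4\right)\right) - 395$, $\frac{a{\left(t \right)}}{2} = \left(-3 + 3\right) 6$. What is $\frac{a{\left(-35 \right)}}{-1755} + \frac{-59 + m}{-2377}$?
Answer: $\frac{1017}{2377} \approx 0.42785$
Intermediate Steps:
$a{\left(t \right)} = 0$ ($a{\left(t \right)} = 2 \left(-3 + 3\right) 6 = 2 \cdot 0 \cdot 6 = 2 \cdot 0 = 0$)
$m = -958$ ($m = \left(-558 + 5 \left(3 - 4\right)\right) - 395 = \left(-558 + 5 \left(-1\right)\right) - 395 = \left(-558 - 5\right) - 395 = -563 - 395 = -958$)
$\frac{a{\left(-35 \right)}}{-1755} + \frac{-59 + m}{-2377} = \frac{0}{-1755} + \frac{-59 - 958}{-2377} = 0 \left(- \frac{1}{1755}\right) - - \frac{1017}{2377} = 0 + \frac{1017}{2377} = \frac{1017}{2377}$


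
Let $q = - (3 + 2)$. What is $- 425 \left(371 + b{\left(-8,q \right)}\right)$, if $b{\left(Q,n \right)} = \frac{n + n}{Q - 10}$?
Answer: $- \frac{1421200}{9} \approx -1.5791 \cdot 10^{5}$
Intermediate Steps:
$q = -5$ ($q = \left(-1\right) 5 = -5$)
$b{\left(Q,n \right)} = \frac{2 n}{-10 + Q}$
$- 425 \left(371 + b{\left(-8,q \right)}\right) = - 425 \left(371 + 2 \left(-5\right) \frac{1}{-10 - 8}\right) = - 425 \left(371 + 2 \left(-5\right) \frac{1}{-18}\right) = - 425 \left(371 + 2 \left(-5\right) \left(- \frac{1}{18}\right)\right) = - 425 \left(371 + \frac{5}{9}\right) = \left(-425\right) \frac{3344}{9} = - \frac{1421200}{9}$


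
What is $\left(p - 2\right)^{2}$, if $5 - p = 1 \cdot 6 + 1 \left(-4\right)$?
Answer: $1$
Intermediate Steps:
$p = 3$ ($p = 5 - \left(1 \cdot 6 + 1 \left(-4\right)\right) = 5 - \left(6 - 4\right) = 5 - 2 = 3$)
$\left(p - 2\right)^{2} = \left(3 - 2\right)^{2} = 1^{2} = 1$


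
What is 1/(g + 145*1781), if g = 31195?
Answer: 1/289440 ≈ 3.4549e-6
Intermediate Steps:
1/(g + 145*1781) = 1/(31195 + 145*1781) = 1/(31195 + 258245) = 1/289440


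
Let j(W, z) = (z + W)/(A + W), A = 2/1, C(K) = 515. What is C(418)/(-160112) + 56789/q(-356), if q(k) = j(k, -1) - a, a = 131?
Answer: -1072934743009/2455957968 ≈ -436.87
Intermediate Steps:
A = 2 (A = 2*1 = 2)
j(W, z) = (W + z)/(2 + W) (j(W, z) = (z + W)/(2 + W) = (W + z)/(2 + W))
q(k) = -131 + (-1 + k)/(2 + k) (q(k) = (k - 1)/(2 + k) - 1*131 = (-1 + k)/(2 + k) - 131 = -131 + (-1 + k)/(2 + k))
C(418)/(-160112) + 56789/q(-356) = 515/(-160112) + 56789/(((-263 - 130*(-356))/(2 - 356))) = 515*(-1/160112) + 56789/(((-263 + 46280)/(-354))) = -515/160112 + 56789/((-1/354*46017)) = -515/160112 + 56789/(-15339/118) = -515/160112 + 56789*(-118/15339) = -515/160112 - 6701102/15339 = -1072934743009/2455957968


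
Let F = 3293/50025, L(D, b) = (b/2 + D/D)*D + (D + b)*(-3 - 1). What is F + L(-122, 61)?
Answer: -180036682/50025 ≈ -3598.9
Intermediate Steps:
L(D, b) = -4*D - 4*b + D*(1 + b/2) (L(D, b) = (b*(½) + 1)*D + (D + b)*(-4) = (b/2 + 1)*D + (-4*D - 4*b) = (1 + b/2)*D + (-4*D - 4*b) = D*(1 + b/2) + (-4*D - 4*b) = -4*D - 4*b + D*(1 + b/2))
F = 3293/50025 (F = 3293*(1/50025) = 3293/50025 ≈ 0.065827)
F + L(-122, 61) = 3293/50025 + (-4*61 - 3*(-122) + (½)*(-122)*61) = 3293/50025 + (-244 + 366 - 3721) = 3293/50025 - 3599 = -180036682/50025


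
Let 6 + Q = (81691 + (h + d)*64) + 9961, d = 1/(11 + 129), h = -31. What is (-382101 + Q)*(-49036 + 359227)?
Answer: -453559020237/5 ≈ -9.0712e+10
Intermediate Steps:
d = 1/140 ≈ 0.0071429
Q = 3138186/35 (Q = -6 + ((81691 + (-31 + 1/140)*64) + 9961) = -6 + ((81691 - 4339/140*64) + 9961) = -6 + ((81691 - 69424/35) + 9961) = -6 + (2789761/35 + 9961) = -6 + 3138396/35 = 3138186/35 ≈ 89663.)
(-382101 + Q)*(-49036 + 359227) = (-382101 + 3138186/35)*(-49036 + 359227) = -10235349/35*310191 = -453559020237/5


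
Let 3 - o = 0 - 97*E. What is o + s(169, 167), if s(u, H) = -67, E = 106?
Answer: 10218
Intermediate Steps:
o = 10285 (o = 3 - (0 - 97*106) = 3 - (0 - 10282) = 3 - 1*(-10282) = 3 + 10282 = 10285)
o + s(169, 167) = 10285 - 67 = 10218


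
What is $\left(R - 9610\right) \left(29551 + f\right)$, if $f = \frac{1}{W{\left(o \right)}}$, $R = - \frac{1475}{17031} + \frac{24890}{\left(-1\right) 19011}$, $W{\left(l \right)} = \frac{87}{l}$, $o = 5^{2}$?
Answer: $- \frac{2666895372970680550}{9389513889} \approx -2.8403 \cdot 10^{8}$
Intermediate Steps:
$o = 25$
$R = - \frac{150647605}{107925447}$ ($R = \left(-1475\right) \frac{1}{17031} + \frac{24890}{-19011} = - \frac{1475}{17031} + 24890 \left(- \frac{1}{19011}\right) = - \frac{1475}{17031} - \frac{24890}{19011} = - \frac{150647605}{107925447} \approx -1.3958$)
$f = \frac{25}{87}$ ($f = \frac{1}{87 \cdot \frac{1}{25}} = \frac{1}{\frac{87}{25}} = \frac{25}{87} \approx 0.28736$)
$\left(R - 9610\right) \left(29551 + f\right) = \left(- \frac{150647605}{107925447} - 9610\right) \left(29551 + \frac{25}{87}\right) = \left(- \frac{1037314193275}{107925447}\right) \frac{2570962}{87} = - \frac{2666895372970680550}{9389513889}$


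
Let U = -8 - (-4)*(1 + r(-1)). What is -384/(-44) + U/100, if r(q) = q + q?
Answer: 2367/275 ≈ 8.6073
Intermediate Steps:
r(q) = 2*q
U = -12 (U = -8 - (-4)*(1 + 2*(-1)) = -8 - (-4)*(1 - 2) = -8 - (-4)*(-1) = -8 - 1*4 = -8 - 4 = -12)
-384/(-44) + U/100 = -384/(-44) - 12/100 = -384*(-1/44) - 12*1/100 = 96/11 - 3/25 = 2367/275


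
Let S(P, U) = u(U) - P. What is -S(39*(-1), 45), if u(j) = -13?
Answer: -26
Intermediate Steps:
S(P, U) = -13 - P
-S(39*(-1), 45) = -(-13 - 39*(-1)) = -(-13 - 1*(-39)) = -(-13 + 39) = -1*26 = -26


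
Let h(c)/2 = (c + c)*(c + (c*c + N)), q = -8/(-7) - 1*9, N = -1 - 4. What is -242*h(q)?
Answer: 127509800/343 ≈ 3.7175e+5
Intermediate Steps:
N = -5
q = -55/7 (q = -8*(-⅐) - 9 = 8/7 - 9 = -55/7 ≈ -7.8571)
h(c) = 4*c*(-5 + c + c²) (h(c) = 2*((c + c)*(c + (c*c - 5))) = 2*((2*c)*(c + (c² - 5))) = 2*((2*c)*(c + (-5 + c²))) = 2*((2*c)*(-5 + c + c²)) = 2*(2*c*(-5 + c + c²)) = 4*c*(-5 + c + c²))
-242*h(q) = -968*(-55)*(-5 - 55/7 + (-55/7)²)/7 = -968*(-55)*(-5 - 55/7 + 3025/49)/7 = -968*(-55)*2395/(7*49) = -242*(-526900/343) = 127509800/343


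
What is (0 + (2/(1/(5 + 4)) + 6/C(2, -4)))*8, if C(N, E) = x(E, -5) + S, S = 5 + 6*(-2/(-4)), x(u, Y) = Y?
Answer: 160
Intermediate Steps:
S = 8 (S = 5 + 6*(-2*(-¼)) = 5 + 6*(½) = 5 + 3 = 8)
C(N, E) = 3 (C(N, E) = -5 + 8 = 3)
(0 + (2/(1/(5 + 4)) + 6/C(2, -4)))*8 = (0 + (2/(1/(5 + 4)) + 6/3))*8 = (0 + (2/(1/9) + 6*(⅓)))*8 = (0 + (2/(⅑) + 2))*8 = (0 + (2*9 + 2))*8 = (0 + (18 + 2))*8 = (0 + 20)*8 = 20*8 = 160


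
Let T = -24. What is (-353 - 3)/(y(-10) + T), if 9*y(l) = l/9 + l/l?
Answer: 28836/1945 ≈ 14.826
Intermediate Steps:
y(l) = 1/9 + l/81 (y(l) = (l/9 + l/l)/9 = (l*(1/9) + 1)/9 = (l/9 + 1)/9 = (1 + l/9)/9 = 1/9 + l/81)
(-353 - 3)/(y(-10) + T) = (-353 - 3)/((1/9 + (1/81)*(-10)) - 24) = -356/((1/9 - 10/81) - 24) = -356/(-1/81 - 24) = -356/(-1945/81) = -356*(-81/1945) = 28836/1945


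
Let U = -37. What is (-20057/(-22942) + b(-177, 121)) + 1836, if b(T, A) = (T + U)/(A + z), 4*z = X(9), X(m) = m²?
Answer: 23790348133/12962230 ≈ 1835.4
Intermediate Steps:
z = 81/4 (z = (¼)*9² = (¼)*81 = 81/4 ≈ 20.250)
b(T, A) = (-37 + T)/(81/4 + A) (b(T, A) = (T - 37)/(A + 81/4) = (-37 + T)/(81/4 + A))
(-20057/(-22942) + b(-177, 121)) + 1836 = (-20057/(-22942) + 4*(-37 - 177)/(81 + 4*121)) + 1836 = (-20057*(-1/22942) + 4*(-214)/(81 + 484)) + 1836 = (20057/22942 + 4*(-214)/565) + 1836 = (20057/22942 + 4*(1/565)*(-214)) + 1836 = (20057/22942 - 856/565) + 1836 = -8306147/12962230 + 1836 = 23790348133/12962230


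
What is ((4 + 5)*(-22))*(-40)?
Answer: 7920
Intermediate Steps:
((4 + 5)*(-22))*(-40) = (9*(-22))*(-40) = -198*(-40) = 7920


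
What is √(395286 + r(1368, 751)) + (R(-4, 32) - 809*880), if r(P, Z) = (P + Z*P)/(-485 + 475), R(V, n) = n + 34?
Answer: -711854 + 7*√149190/5 ≈ -7.1131e+5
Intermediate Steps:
R(V, n) = 34 + n
r(P, Z) = -P/10 - P*Z/10 (r(P, Z) = (P + P*Z)/(-10) = (P + P*Z)*(-⅒) = -P/10 - P*Z/10)
√(395286 + r(1368, 751)) + (R(-4, 32) - 809*880) = √(395286 - ⅒*1368*(1 + 751)) + ((34 + 32) - 809*880) = √(395286 - ⅒*1368*752) + (66 - 711920) = √(395286 - 514368/5) - 711854 = √(1462062/5) - 711854 = 7*√149190/5 - 711854 = -711854 + 7*√149190/5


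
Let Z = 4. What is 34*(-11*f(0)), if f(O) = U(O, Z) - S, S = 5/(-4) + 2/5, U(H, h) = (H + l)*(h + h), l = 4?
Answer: -122859/10 ≈ -12286.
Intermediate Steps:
U(H, h) = 2*h*(4 + H) (U(H, h) = (H + 4)*(h + h) = (4 + H)*(2*h) = 2*h*(4 + H))
S = -17/20 (S = 5*(-¼) + 2*(⅕) = -5/4 + ⅖ = -17/20 ≈ -0.85000)
f(O) = 657/20 + 8*O (f(O) = 2*4*(4 + O) - 1*(-17/20) = (32 + 8*O) + 17/20 = 657/20 + 8*O)
34*(-11*f(0)) = 34*(-11*(657/20 + 8*0)) = 34*(-11*(657/20 + 0)) = 34*(-11*657/20) = 34*(-7227/20) = -122859/10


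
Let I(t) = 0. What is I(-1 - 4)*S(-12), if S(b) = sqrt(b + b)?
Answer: 0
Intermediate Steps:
S(b) = sqrt(2)*sqrt(b) (S(b) = sqrt(2*b) = sqrt(2)*sqrt(b))
I(-1 - 4)*S(-12) = 0*(sqrt(2)*sqrt(-12)) = 0*(sqrt(2)*(2*I*sqrt(3))) = 0*(2*I*sqrt(6)) = 0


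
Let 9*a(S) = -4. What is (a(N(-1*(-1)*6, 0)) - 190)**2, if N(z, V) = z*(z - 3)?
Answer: 2937796/81 ≈ 36269.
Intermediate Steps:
N(z, V) = z*(-3 + z)
a(S) = -4/9 (a(S) = (1/9)*(-4) = -4/9)
(a(N(-1*(-1)*6, 0)) - 190)**2 = (-4/9 - 190)**2 = (-1714/9)**2 = 2937796/81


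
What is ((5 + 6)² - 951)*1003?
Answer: -832490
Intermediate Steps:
((5 + 6)² - 951)*1003 = (11² - 951)*1003 = (121 - 951)*1003 = -830*1003 = -832490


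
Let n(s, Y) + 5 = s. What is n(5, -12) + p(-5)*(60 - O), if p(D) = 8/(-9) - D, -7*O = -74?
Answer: 12802/63 ≈ 203.21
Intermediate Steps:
O = 74/7 (O = -⅐*(-74) = 74/7 ≈ 10.571)
n(s, Y) = -5 + s
p(D) = -8/9 - D (p(D) = 8*(-⅑) - D = -8/9 - D)
n(5, -12) + p(-5)*(60 - O) = (-5 + 5) + (-8/9 - 1*(-5))*(60 - 1*74/7) = 0 + (-8/9 + 5)*(60 - 74/7) = 0 + (37/9)*(346/7) = 0 + 12802/63 = 12802/63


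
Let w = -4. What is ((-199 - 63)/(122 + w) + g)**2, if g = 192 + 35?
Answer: 175880644/3481 ≈ 50526.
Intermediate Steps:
g = 227
((-199 - 63)/(122 + w) + g)**2 = ((-199 - 63)/(122 - 4) + 227)**2 = (-262/118 + 227)**2 = (-262*1/118 + 227)**2 = (-131/59 + 227)**2 = (13262/59)**2 = 175880644/3481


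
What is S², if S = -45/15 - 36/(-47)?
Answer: 11025/2209 ≈ 4.9909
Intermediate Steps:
S = -105/47 (S = -45*1/15 - 36*(-1/47) = -3 + 36/47 = -105/47 ≈ -2.2340)
S² = (-105/47)² = 11025/2209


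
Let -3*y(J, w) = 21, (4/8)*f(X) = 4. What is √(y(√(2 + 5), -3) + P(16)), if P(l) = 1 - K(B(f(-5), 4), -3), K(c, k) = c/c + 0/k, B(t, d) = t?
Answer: I*√7 ≈ 2.6458*I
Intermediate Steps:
f(X) = 8 (f(X) = 2*4 = 8)
y(J, w) = -7 (y(J, w) = -⅓*21 = -7)
K(c, k) = 1 (K(c, k) = 1 + 0 = 1)
P(l) = 0 (P(l) = 1 - 1*1 = 1 - 1 = 0)
√(y(√(2 + 5), -3) + P(16)) = √(-7 + 0) = √(-7) = I*√7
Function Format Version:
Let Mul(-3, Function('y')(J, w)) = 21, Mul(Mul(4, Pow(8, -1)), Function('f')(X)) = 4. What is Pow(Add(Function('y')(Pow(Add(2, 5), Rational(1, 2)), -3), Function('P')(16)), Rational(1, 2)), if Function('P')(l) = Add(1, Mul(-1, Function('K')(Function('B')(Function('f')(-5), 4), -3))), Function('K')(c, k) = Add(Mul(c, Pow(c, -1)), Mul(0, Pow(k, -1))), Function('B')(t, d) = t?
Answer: Mul(I, Pow(7, Rational(1, 2))) ≈ Mul(2.6458, I)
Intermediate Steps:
Function('f')(X) = 8 (Function('f')(X) = Mul(2, 4) = 8)
Function('y')(J, w) = -7 (Function('y')(J, w) = Mul(Rational(-1, 3), 21) = -7)
Function('K')(c, k) = 1 (Function('K')(c, k) = Add(1, 0) = 1)
Function('P')(l) = 0 (Function('P')(l) = Add(1, Mul(-1, 1)) = Add(1, -1) = 0)
Pow(Add(Function('y')(Pow(Add(2, 5), Rational(1, 2)), -3), Function('P')(16)), Rational(1, 2)) = Pow(Add(-7, 0), Rational(1, 2)) = Pow(-7, Rational(1, 2)) = Mul(I, Pow(7, Rational(1, 2)))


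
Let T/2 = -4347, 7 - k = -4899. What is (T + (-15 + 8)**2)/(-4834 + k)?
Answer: -8645/72 ≈ -120.07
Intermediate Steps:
k = 4906 (k = 7 - 1*(-4899) = 7 + 4899 = 4906)
T = -8694 (T = 2*(-4347) = -8694)
(T + (-15 + 8)**2)/(-4834 + k) = (-8694 + (-15 + 8)**2)/(-4834 + 4906) = (-8694 + (-7)**2)/72 = (-8694 + 49)*(1/72) = -8645*1/72 = -8645/72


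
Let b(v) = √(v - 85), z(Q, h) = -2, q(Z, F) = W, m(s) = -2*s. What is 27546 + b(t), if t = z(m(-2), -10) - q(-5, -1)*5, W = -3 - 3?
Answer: 27546 + I*√57 ≈ 27546.0 + 7.5498*I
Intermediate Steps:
W = -6
q(Z, F) = -6
t = 28 (t = -2 - (-6)*5 = -2 - 1*(-30) = -2 + 30 = 28)
b(v) = √(-85 + v)
27546 + b(t) = 27546 + √(-85 + 28) = 27546 + √(-57) = 27546 + I*√57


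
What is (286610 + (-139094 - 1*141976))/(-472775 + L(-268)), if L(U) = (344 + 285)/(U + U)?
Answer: -2969440/253408029 ≈ -0.011718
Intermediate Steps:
L(U) = 629/(2*U) (L(U) = 629/((2*U)) = 629*(1/(2*U)) = 629/(2*U))
(286610 + (-139094 - 1*141976))/(-472775 + L(-268)) = (286610 + (-139094 - 1*141976))/(-472775 + (629/2)/(-268)) = (286610 + (-139094 - 141976))/(-472775 + (629/2)*(-1/268)) = (286610 - 281070)/(-472775 - 629/536) = 5540/(-253408029/536) = 5540*(-536/253408029) = -2969440/253408029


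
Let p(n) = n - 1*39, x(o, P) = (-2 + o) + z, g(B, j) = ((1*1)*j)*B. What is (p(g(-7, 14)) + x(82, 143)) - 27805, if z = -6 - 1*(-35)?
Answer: -27833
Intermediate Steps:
z = 29 (z = -6 + 35 = 29)
g(B, j) = B*j (g(B, j) = (1*j)*B = j*B = B*j)
x(o, P) = 27 + o (x(o, P) = (-2 + o) + 29 = 27 + o)
p(n) = -39 + n (p(n) = n - 39 = -39 + n)
(p(g(-7, 14)) + x(82, 143)) - 27805 = ((-39 - 7*14) + (27 + 82)) - 27805 = ((-39 - 98) + 109) - 27805 = (-137 + 109) - 27805 = -28 - 27805 = -27833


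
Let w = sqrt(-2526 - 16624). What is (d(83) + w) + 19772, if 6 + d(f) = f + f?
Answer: 19932 + 5*I*sqrt(766) ≈ 19932.0 + 138.38*I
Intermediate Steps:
d(f) = -6 + 2*f (d(f) = -6 + (f + f) = -6 + 2*f)
w = 5*I*sqrt(766) (w = sqrt(-19150) = 5*I*sqrt(766) ≈ 138.38*I)
(d(83) + w) + 19772 = ((-6 + 2*83) + 5*I*sqrt(766)) + 19772 = ((-6 + 166) + 5*I*sqrt(766)) + 19772 = (160 + 5*I*sqrt(766)) + 19772 = 19932 + 5*I*sqrt(766)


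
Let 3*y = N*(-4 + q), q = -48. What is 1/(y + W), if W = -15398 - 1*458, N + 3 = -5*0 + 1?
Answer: -3/47464 ≈ -6.3206e-5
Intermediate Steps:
N = -2 (N = -3 + (-5*0 + 1) = -3 + (0 + 1) = -3 + 1 = -2)
W = -15856 (W = -15398 - 458 = -15856)
y = 104/3 (y = (-2*(-4 - 48))/3 = (-2*(-52))/3 = (⅓)*104 = 104/3 ≈ 34.667)
1/(y + W) = 1/(104/3 - 15856) = 1/(-47464/3) = -3/47464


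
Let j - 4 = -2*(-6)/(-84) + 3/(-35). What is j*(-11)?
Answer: -1452/35 ≈ -41.486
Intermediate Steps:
j = 132/35 (j = 4 + (-2*(-6)/(-84) + 3/(-35)) = 4 + (12*(-1/84) + 3*(-1/35)) = 4 + (-⅐ - 3/35) = 4 - 8/35 = 132/35 ≈ 3.7714)
j*(-11) = (132/35)*(-11) = -1452/35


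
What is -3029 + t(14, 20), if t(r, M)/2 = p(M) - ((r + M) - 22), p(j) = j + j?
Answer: -2973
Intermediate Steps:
p(j) = 2*j
t(r, M) = 44 - 2*r + 2*M (t(r, M) = 2*(2*M - ((r + M) - 22)) = 2*(2*M - ((M + r) - 22)) = 2*(2*M - (-22 + M + r)) = 2*(2*M + (22 - M - r)) = 2*(22 + M - r) = 44 - 2*r + 2*M)
-3029 + t(14, 20) = -3029 + (44 - 2*14 + 2*20) = -3029 + (44 - 28 + 40) = -3029 + 56 = -2973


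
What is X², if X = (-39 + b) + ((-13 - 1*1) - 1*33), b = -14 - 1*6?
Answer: 11236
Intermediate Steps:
b = -20 (b = -14 - 6 = -20)
X = -106 (X = (-39 - 20) + ((-13 - 1*1) - 1*33) = -59 + ((-13 - 1) - 33) = -59 + (-14 - 33) = -59 - 47 = -106)
X² = (-106)² = 11236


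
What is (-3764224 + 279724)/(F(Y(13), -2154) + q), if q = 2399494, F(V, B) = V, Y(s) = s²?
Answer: -3484500/2399663 ≈ -1.4521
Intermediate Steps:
(-3764224 + 279724)/(F(Y(13), -2154) + q) = (-3764224 + 279724)/(13² + 2399494) = -3484500/(169 + 2399494) = -3484500/2399663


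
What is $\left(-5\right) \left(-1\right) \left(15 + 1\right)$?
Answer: $80$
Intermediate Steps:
$\left(-5\right) \left(-1\right) \left(15 + 1\right) = 5 \cdot 16 = 80$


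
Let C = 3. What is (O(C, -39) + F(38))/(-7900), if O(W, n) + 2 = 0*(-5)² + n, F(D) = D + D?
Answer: -7/1580 ≈ -0.0044304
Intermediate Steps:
F(D) = 2*D
O(W, n) = -2 + n (O(W, n) = -2 + (0*(-5)² + n) = -2 + (0*25 + n) = -2 + (0 + n) = -2 + n)
(O(C, -39) + F(38))/(-7900) = ((-2 - 39) + 2*38)/(-7900) = (-41 + 76)*(-1/7900) = 35*(-1/7900) = -7/1580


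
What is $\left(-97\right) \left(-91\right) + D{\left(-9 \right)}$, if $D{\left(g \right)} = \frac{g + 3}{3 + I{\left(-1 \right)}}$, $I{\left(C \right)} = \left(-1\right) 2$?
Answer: $8821$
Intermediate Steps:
$I{\left(C \right)} = -2$
$D{\left(g \right)} = 3 + g$ ($D{\left(g \right)} = \frac{g + 3}{3 - 2} = \frac{3 + g}{1} = \left(3 + g\right) 1 = 3 + g$)
$\left(-97\right) \left(-91\right) + D{\left(-9 \right)} = \left(-97\right) \left(-91\right) + \left(3 - 9\right) = 8827 - 6 = 8821$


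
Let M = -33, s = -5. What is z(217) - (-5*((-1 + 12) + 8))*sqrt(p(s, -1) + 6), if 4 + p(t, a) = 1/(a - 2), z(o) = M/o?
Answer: -33/217 + 95*sqrt(15)/3 ≈ 122.49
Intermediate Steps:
z(o) = -33/o
p(t, a) = -4 + 1/(-2 + a) (p(t, a) = -4 + 1/(a - 2) = -4 + 1/(-2 + a))
z(217) - (-5*((-1 + 12) + 8))*sqrt(p(s, -1) + 6) = -33/217 - (-5*((-1 + 12) + 8))*sqrt((9 - 4*(-1))/(-2 - 1) + 6) = -33*1/217 - (-5*(11 + 8))*sqrt((9 + 4)/(-3) + 6) = -33/217 - (-5*19)*sqrt(-1/3*13 + 6) = -33/217 - (-95)*sqrt(-13/3 + 6) = -33/217 - (-95)*sqrt(5/3) = -33/217 - (-95)*sqrt(15)/3 = -33/217 + 95*sqrt(15)/3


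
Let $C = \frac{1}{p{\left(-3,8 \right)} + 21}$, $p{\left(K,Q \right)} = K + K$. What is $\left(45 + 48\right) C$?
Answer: $\frac{31}{5} \approx 6.2$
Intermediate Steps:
$p{\left(K,Q \right)} = 2 K$
$C = \frac{1}{15}$ ($C = \frac{1}{2 \left(-3\right) + 21} = \frac{1}{-6 + 21} = \frac{1}{15} \approx 0.066667$)
$\left(45 + 48\right) C = \left(45 + 48\right) \frac{1}{15} = 93 \cdot \frac{1}{15} = \frac{31}{5}$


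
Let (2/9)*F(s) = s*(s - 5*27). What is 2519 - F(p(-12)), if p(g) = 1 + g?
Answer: -4708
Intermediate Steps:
F(s) = 9*s*(-135 + s)/2 (F(s) = 9*(s*(s - 5*27))/2 = 9*(s*(s - 135))/2 = 9*(s*(-135 + s))/2 = 9*s*(-135 + s)/2)
2519 - F(p(-12)) = 2519 - 9*(1 - 12)*(-135 + (1 - 12))/2 = 2519 - 9*(-11)*(-135 - 11)/2 = 2519 - 9*(-11)*(-146)/2 = 2519 - 1*7227 = 2519 - 7227 = -4708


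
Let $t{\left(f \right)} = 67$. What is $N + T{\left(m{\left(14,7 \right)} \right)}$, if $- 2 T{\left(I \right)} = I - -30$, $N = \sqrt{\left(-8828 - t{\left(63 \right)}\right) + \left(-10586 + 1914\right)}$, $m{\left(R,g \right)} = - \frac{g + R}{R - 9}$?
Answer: $- \frac{129}{10} + i \sqrt{17567} \approx -12.9 + 132.54 i$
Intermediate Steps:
$m{\left(R,g \right)} = - \frac{R + g}{-9 + R}$
$N = i \sqrt{17567}$ ($N = \sqrt{\left(-8828 - 67\right) + \left(-10586 + 1914\right)} = \sqrt{\left(-8828 - 67\right) - 8672} = \sqrt{-8895 - 8672} = \sqrt{-17567} = i \sqrt{17567} \approx 132.54 i$)
$T{\left(I \right)} = -15 - \frac{I}{2}$ ($T{\left(I \right)} = - \frac{I - -30}{2} = - \frac{I + 30}{2} = - \frac{30 + I}{2} = -15 - \frac{I}{2}$)
$N + T{\left(m{\left(14,7 \right)} \right)} = i \sqrt{17567} - \left(15 + \frac{\frac{1}{-9 + 14} \left(\left(-1\right) 14 - 7\right)}{2}\right) = i \sqrt{17567} - \left(15 + \frac{\frac{1}{5} \left(-14 - 7\right)}{2}\right) = i \sqrt{17567} - \left(15 + \frac{\frac{1}{5} \left(-21\right)}{2}\right) = i \sqrt{17567} - \frac{129}{10} = - \frac{129}{10} + i \sqrt{17567}$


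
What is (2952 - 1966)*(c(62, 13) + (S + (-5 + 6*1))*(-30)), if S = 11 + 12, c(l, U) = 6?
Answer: -704004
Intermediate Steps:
S = 23
(2952 - 1966)*(c(62, 13) + (S + (-5 + 6*1))*(-30)) = (2952 - 1966)*(6 + (23 + (-5 + 6*1))*(-30)) = 986*(6 + (23 + (-5 + 6))*(-30)) = 986*(6 + (23 + 1)*(-30)) = 986*(6 + 24*(-30)) = 986*(6 - 720) = 986*(-714) = -704004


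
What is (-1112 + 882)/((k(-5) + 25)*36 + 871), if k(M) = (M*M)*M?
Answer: 230/2729 ≈ 0.084280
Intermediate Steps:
k(M) = M**3 (k(M) = M**2*M = M**3)
(-1112 + 882)/((k(-5) + 25)*36 + 871) = (-1112 + 882)/(((-5)**3 + 25)*36 + 871) = -230/((-125 + 25)*36 + 871) = -230/(-100*36 + 871) = -230/(-3600 + 871) = -230/(-2729) = -230*(-1/2729) = 230/2729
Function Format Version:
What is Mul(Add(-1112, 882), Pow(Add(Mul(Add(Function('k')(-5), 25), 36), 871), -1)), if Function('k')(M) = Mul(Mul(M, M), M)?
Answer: Rational(230, 2729) ≈ 0.084280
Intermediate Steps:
Function('k')(M) = Pow(M, 3) (Function('k')(M) = Mul(Pow(M, 2), M) = Pow(M, 3))
Mul(Add(-1112, 882), Pow(Add(Mul(Add(Function('k')(-5), 25), 36), 871), -1)) = Mul(Add(-1112, 882), Pow(Add(Mul(Add(Pow(-5, 3), 25), 36), 871), -1)) = Mul(-230, Pow(Add(Mul(Add(-125, 25), 36), 871), -1)) = Mul(-230, Pow(Add(Mul(-100, 36), 871), -1)) = Mul(-230, Pow(Add(-3600, 871), -1)) = Mul(-230, Pow(-2729, -1)) = Mul(-230, Rational(-1, 2729)) = Rational(230, 2729)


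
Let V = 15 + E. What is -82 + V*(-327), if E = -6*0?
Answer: -4987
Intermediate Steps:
E = 0
V = 15 (V = 15 + 0 = 15)
-82 + V*(-327) = -82 + 15*(-327) = -82 - 4905 = -4987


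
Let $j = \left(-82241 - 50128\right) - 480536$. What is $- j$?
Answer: $612905$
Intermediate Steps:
$j = -612905$ ($j = \left(-82241 - 50128\right) - 480536 = -132369 - 480536 = -612905$)
$- j = \left(-1\right) \left(-612905\right) = 612905$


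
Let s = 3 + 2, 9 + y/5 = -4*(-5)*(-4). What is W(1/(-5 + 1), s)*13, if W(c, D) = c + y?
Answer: -23153/4 ≈ -5788.3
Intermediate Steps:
y = -445 (y = -45 + 5*(-4*(-5)*(-4)) = -45 + 5*(20*(-4)) = -45 + 5*(-80) = -45 - 400 = -445)
s = 5
W(c, D) = -445 + c (W(c, D) = c - 445 = -445 + c)
W(1/(-5 + 1), s)*13 = (-445 + 1/(-5 + 1))*13 = (-445 + 1/(-4))*13 = (-445 - ¼)*13 = -1781/4*13 = -23153/4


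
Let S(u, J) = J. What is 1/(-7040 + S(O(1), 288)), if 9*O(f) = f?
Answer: -1/6752 ≈ -0.00014810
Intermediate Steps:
O(f) = f/9
1/(-7040 + S(O(1), 288)) = 1/(-7040 + 288) = 1/(-6752) = -1/6752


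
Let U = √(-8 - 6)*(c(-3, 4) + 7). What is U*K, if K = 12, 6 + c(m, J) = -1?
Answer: 0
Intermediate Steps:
c(m, J) = -7 (c(m, J) = -6 - 1 = -7)
U = 0 (U = √(-8 - 6)*(-7 + 7) = √(-14)*0 = (I*√14)*0 = 0)
U*K = 0*12 = 0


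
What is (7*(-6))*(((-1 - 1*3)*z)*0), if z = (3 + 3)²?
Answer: 0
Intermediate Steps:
z = 36 (z = 6² = 36)
(7*(-6))*(((-1 - 1*3)*z)*0) = (7*(-6))*(((-1 - 1*3)*36)*0) = -42*(-1 - 3)*36*0 = -42*(-4*36)*0 = -(-6048)*0 = -42*0 = 0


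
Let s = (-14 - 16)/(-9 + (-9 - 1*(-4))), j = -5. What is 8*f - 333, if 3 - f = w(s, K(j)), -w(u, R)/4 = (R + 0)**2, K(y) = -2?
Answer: -181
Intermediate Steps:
s = 15/7 (s = -30/(-9 + (-9 + 4)) = -30/(-9 - 5) = -30/(-14) = -30*(-1/14) = 15/7 ≈ 2.1429)
w(u, R) = -4*R**2 (w(u, R) = -4*(R + 0)**2 = -4*R**2)
f = 19 (f = 3 - (-4)*(-2)**2 = 3 - (-4)*4 = 3 - 1*(-16) = 3 + 16 = 19)
8*f - 333 = 8*19 - 333 = 152 - 333 = -181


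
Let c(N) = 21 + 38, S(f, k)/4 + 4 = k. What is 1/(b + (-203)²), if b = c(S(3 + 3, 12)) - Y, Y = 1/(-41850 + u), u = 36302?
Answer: 5548/228954865 ≈ 2.4232e-5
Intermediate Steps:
S(f, k) = -16 + 4*k
c(N) = 59
Y = -1/5548 (Y = 1/(-41850 + 36302) = 1/(-5548) = -1/5548 ≈ -0.00018025)
b = 327333/5548 (b = 59 - 1*(-1/5548) = 59 + 1/5548 = 327333/5548 ≈ 59.000)
1/(b + (-203)²) = 1/(327333/5548 + (-203)²) = 1/(327333/5548 + 41209) = 1/(228954865/5548) = 5548/228954865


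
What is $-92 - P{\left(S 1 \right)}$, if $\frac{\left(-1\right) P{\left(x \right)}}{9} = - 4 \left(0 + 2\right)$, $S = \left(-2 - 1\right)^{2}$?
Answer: $-164$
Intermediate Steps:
$S = 9$ ($S = \left(-3\right)^{2} = 9$)
$P{\left(x \right)} = 72$ ($P{\left(x \right)} = - 9 \left(- 4 \left(0 + 2\right)\right) = - 9 \left(\left(-4\right) 2\right) = \left(-9\right) \left(-8\right) = 72$)
$-92 - P{\left(S 1 \right)} = -92 - 72 = -164$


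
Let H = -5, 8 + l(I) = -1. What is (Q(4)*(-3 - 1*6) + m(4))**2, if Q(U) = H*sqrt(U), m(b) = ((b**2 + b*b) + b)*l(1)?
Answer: 54756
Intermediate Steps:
l(I) = -9 (l(I) = -8 - 1 = -9)
m(b) = -18*b**2 - 9*b (m(b) = ((b**2 + b*b) + b)*(-9) = ((b**2 + b**2) + b)*(-9) = (2*b**2 + b)*(-9) = (b + 2*b**2)*(-9) = -18*b**2 - 9*b)
Q(U) = -5*sqrt(U)
(Q(4)*(-3 - 1*6) + m(4))**2 = ((-5*sqrt(4))*(-3 - 1*6) - 9*4*(1 + 2*4))**2 = ((-5*2)*(-3 - 6) - 9*4*(1 + 8))**2 = (-10*(-9) - 9*4*9)**2 = (90 - 324)**2 = (-234)**2 = 54756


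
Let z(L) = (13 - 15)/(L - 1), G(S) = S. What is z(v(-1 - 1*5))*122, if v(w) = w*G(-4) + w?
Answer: -244/17 ≈ -14.353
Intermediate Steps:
v(w) = -3*w (v(w) = w*(-4) + w = -4*w + w = -3*w)
z(L) = -2/(-1 + L)
z(v(-1 - 1*5))*122 = -2/(-1 - 3*(-1 - 1*5))*122 = -2/(-1 - 3*(-1 - 5))*122 = -2/(-1 - 3*(-6))*122 = -2/(-1 + 18)*122 = -2/17*122 = -244/17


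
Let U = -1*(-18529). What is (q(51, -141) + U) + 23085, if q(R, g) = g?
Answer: 41473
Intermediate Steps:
U = 18529
(q(51, -141) + U) + 23085 = (-141 + 18529) + 23085 = 18388 + 23085 = 41473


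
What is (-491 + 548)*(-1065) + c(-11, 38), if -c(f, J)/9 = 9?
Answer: -60786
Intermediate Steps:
c(f, J) = -81 (c(f, J) = -9*9 = -81)
(-491 + 548)*(-1065) + c(-11, 38) = (-491 + 548)*(-1065) - 81 = 57*(-1065) - 81 = -60705 - 81 = -60786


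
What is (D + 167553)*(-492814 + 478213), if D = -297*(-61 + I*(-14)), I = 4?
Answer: -2953811502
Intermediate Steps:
D = 34749 (D = -297*(-61 + 4*(-14)) = -297*(-61 - 56) = -297*(-117) = 34749)
(D + 167553)*(-492814 + 478213) = (34749 + 167553)*(-492814 + 478213) = 202302*(-14601) = -2953811502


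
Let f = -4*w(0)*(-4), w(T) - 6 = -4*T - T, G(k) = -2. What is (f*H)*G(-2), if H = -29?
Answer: 5568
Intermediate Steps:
w(T) = 6 - 5*T (w(T) = 6 + (-4*T - T) = 6 - 5*T)
f = 96 (f = -4*(6 - 5*0)*(-4) = -4*(6 + 0)*(-4) = -4*6*(-4) = -24*(-4) = 96)
(f*H)*G(-2) = (96*(-29))*(-2) = -2784*(-2) = 5568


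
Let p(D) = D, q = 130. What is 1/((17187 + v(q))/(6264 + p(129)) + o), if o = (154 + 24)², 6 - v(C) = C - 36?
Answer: 6393/202572911 ≈ 3.1559e-5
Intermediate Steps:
v(C) = 42 - C (v(C) = 6 - (C - 36) = 6 - (-36 + C) = 6 + (36 - C) = 42 - C)
o = 31684 (o = 178² = 31684)
1/((17187 + v(q))/(6264 + p(129)) + o) = 1/((17187 + (42 - 1*130))/(6264 + 129) + 31684) = 1/((17187 + (42 - 130))/6393 + 31684) = 1/((17187 - 88)*(1/6393) + 31684) = 1/(17099*(1/6393) + 31684) = 1/(17099/6393 + 31684) = 1/(202572911/6393) = 6393/202572911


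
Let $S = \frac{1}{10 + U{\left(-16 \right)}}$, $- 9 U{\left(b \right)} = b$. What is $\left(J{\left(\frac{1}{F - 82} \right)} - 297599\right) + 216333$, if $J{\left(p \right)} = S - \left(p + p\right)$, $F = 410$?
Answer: $- \frac{706363387}{8692} \approx -81266.0$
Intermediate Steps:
$U{\left(b \right)} = - \frac{b}{9}$
$S = \frac{9}{106}$ ($S = \frac{1}{10 - - \frac{16}{9}} = \frac{1}{10 + \frac{16}{9}} = \frac{1}{\frac{106}{9}} = \frac{9}{106} \approx 0.084906$)
$J{\left(p \right)} = \frac{9}{106} - 2 p$ ($J{\left(p \right)} = \frac{9}{106} - \left(p + p\right) = \frac{9}{106} - 2 p$)
$\left(J{\left(\frac{1}{F - 82} \right)} - 297599\right) + 216333 = \left(\left(\frac{9}{106} - \frac{2}{410 - 82}\right) - 297599\right) + 216333 = \left(\left(\frac{9}{106} - \frac{2}{328}\right) - 297599\right) + 216333 = \left(\left(\frac{9}{106} - \frac{1}{164}\right) - 297599\right) + 216333 = \left(\frac{685}{8692} - 297599\right) + 216333 = - \frac{2586729823}{8692} + 216333 = - \frac{706363387}{8692}$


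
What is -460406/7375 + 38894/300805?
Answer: -27641116716/443687375 ≈ -62.299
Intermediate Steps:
-460406/7375 + 38894/300805 = -27641116716/443687375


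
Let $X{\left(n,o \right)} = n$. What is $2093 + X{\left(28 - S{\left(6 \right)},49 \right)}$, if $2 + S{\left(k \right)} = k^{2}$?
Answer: $2087$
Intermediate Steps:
$S{\left(k \right)} = -2 + k^{2}$
$2093 + X{\left(28 - S{\left(6 \right)},49 \right)} = 2093 + \left(28 - \left(-2 + 6^{2}\right)\right) = 2093 + \left(28 - \left(-2 + 36\right)\right) = 2093 + \left(28 - 34\right) = 2093 - 6 = 2087$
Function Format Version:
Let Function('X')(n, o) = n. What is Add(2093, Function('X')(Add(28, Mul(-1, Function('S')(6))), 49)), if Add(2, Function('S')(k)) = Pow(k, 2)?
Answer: 2087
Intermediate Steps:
Function('S')(k) = Add(-2, Pow(k, 2))
Add(2093, Function('X')(Add(28, Mul(-1, Function('S')(6))), 49)) = Add(2093, Add(28, Mul(-1, Add(-2, Pow(6, 2))))) = Add(2093, Add(28, Mul(-1, Add(-2, 36)))) = Add(2093, Add(28, Mul(-1, 34))) = Add(2093, Add(28, -34)) = Add(2093, -6) = 2087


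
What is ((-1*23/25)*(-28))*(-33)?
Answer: -21252/25 ≈ -850.08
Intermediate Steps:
((-1*23/25)*(-28))*(-33) = (-23*1/25*(-28))*(-33) = -23/25*(-28)*(-33) = (644/25)*(-33) = -21252/25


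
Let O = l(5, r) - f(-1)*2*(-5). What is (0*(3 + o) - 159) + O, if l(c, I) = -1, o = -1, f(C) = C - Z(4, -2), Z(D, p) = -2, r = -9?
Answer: -150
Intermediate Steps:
f(C) = 2 + C (f(C) = C - 1*(-2) = C + 2 = 2 + C)
O = 9 (O = -1 - (2 - 1)*2*(-5) = -1 - 1*2*(-5) = -1 - 2*(-5) = -1 - 1*(-10) = -1 + 10 = 9)
(0*(3 + o) - 159) + O = (0*(3 - 1) - 159) + 9 = (0*2 - 159) + 9 = (0 - 159) + 9 = -159 + 9 = -150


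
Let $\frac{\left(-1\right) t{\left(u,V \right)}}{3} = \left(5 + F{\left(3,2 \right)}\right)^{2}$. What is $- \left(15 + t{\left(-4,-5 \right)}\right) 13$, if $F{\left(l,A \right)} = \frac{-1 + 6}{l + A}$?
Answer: $1209$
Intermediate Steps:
$F{\left(l,A \right)} = \frac{5}{A + l}$
$t{\left(u,V \right)} = -108$ ($t{\left(u,V \right)} = - 3 \left(5 + \frac{5}{2 + 3}\right)^{2} = - 3 \left(5 + \frac{5}{5}\right)^{2} = - 3 \left(5 + 5 \cdot \frac{1}{5}\right)^{2} = - 3 \left(5 + 1\right)^{2} = - 3 \cdot 6^{2} = \left(-3\right) 36 = -108$)
$- \left(15 + t{\left(-4,-5 \right)}\right) 13 = - \left(15 - 108\right) 13 = - \left(-93\right) 13 = \left(-1\right) \left(-1209\right) = 1209$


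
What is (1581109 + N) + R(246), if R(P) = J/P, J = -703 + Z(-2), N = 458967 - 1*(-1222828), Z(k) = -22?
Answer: 802673659/246 ≈ 3.2629e+6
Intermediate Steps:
N = 1681795 (N = 458967 + 1222828 = 1681795)
J = -725 (J = -703 - 22 = -725)
R(P) = -725/P
(1581109 + N) + R(246) = (1581109 + 1681795) - 725/246 = 3262904 - 725*1/246 = 3262904 - 725/246 = 802673659/246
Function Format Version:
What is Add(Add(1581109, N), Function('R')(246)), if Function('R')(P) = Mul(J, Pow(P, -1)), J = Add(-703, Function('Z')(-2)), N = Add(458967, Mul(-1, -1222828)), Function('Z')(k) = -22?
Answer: Rational(802673659, 246) ≈ 3.2629e+6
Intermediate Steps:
N = 1681795 (N = Add(458967, 1222828) = 1681795)
J = -725 (J = Add(-703, -22) = -725)
Function('R')(P) = Mul(-725, Pow(P, -1))
Add(Add(1581109, N), Function('R')(246)) = Add(Add(1581109, 1681795), Mul(-725, Pow(246, -1))) = Add(3262904, Mul(-725, Rational(1, 246))) = Add(3262904, Rational(-725, 246)) = Rational(802673659, 246)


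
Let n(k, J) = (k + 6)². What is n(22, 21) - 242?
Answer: 542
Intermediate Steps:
n(k, J) = (6 + k)²
n(22, 21) - 242 = (6 + 22)² - 242 = 28² - 242 = 784 - 242 = 542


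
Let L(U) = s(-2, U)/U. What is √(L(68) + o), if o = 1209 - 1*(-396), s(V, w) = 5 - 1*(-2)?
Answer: √1855499/34 ≈ 40.064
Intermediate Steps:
s(V, w) = 7 (s(V, w) = 5 + 2 = 7)
L(U) = 7/U
o = 1605 (o = 1209 + 396 = 1605)
√(L(68) + o) = √(7/68 + 1605) = √(109147/68) = √1855499/34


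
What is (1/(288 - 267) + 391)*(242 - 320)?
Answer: -213512/7 ≈ -30502.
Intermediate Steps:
(1/(288 - 267) + 391)*(242 - 320) = (1/21 + 391)*(-78) = (8212/21)*(-78) = -213512/7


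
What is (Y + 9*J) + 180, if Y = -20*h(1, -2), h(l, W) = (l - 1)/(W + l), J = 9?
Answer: 261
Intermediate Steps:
h(l, W) = (-1 + l)/(W + l)
Y = 0 (Y = -20*(-1 + 1)/(-2 + 1) = -20*0/(-1) = -(-20)*0 = -20*0 = 0)
(Y + 9*J) + 180 = (0 + 9*9) + 180 = (0 + 81) + 180 = 81 + 180 = 261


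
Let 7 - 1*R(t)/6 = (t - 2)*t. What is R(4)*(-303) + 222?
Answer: 2040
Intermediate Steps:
R(t) = 42 - 6*t*(-2 + t) (R(t) = 42 - 6*(t - 2)*t = 42 - 6*(-2 + t)*t = 42 - 6*t*(-2 + t))
R(4)*(-303) + 222 = (42 - 6*4² + 12*4)*(-303) + 222 = (42 - 6*16 + 48)*(-303) + 222 = (42 - 96 + 48)*(-303) + 222 = -6*(-303) + 222 = 1818 + 222 = 2040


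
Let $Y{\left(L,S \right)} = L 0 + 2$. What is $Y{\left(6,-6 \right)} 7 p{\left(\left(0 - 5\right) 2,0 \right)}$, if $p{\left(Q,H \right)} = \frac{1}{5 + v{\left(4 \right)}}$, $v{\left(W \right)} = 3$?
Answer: $\frac{7}{4} \approx 1.75$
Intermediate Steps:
$Y{\left(L,S \right)} = 2$ ($Y{\left(L,S \right)} = 0 + 2 = 2$)
$p{\left(Q,H \right)} = \frac{1}{8}$ ($p{\left(Q,H \right)} = \frac{1}{5 + 3} = \frac{1}{8}$)
$Y{\left(6,-6 \right)} 7 p{\left(\left(0 - 5\right) 2,0 \right)} = 2 \cdot 7 \cdot \frac{1}{8} = 14 \cdot \frac{1}{8} = \frac{7}{4}$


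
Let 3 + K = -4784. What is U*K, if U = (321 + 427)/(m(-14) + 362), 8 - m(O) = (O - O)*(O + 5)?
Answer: -1790338/185 ≈ -9677.5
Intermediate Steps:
m(O) = 8 (m(O) = 8 - (O - O)*(O + 5) = 8 - 0*(5 + O) = 8 - 1*0 = 8 + 0 = 8)
K = -4787 (K = -3 - 4784 = -4787)
U = 374/185 (U = (321 + 427)/(8 + 362) = 748/370 = 748*(1/370) = 374/185 ≈ 2.0216)
U*K = (374/185)*(-4787) = -1790338/185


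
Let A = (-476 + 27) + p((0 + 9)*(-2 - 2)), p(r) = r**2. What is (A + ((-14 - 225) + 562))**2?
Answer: 1368900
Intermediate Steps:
A = 847 (A = (-476 + 27) + ((0 + 9)*(-2 - 2))**2 = -449 + (9*(-4))**2 = -449 + (-36)**2 = -449 + 1296 = 847)
(A + ((-14 - 225) + 562))**2 = (847 + ((-14 - 225) + 562))**2 = (847 + (-239 + 562))**2 = (847 + 323)**2 = 1170**2 = 1368900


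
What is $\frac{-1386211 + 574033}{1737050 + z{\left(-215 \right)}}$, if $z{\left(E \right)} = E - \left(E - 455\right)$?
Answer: $- \frac{812178}{1737505} \approx -0.46744$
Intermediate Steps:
$z{\left(E \right)} = 455$ ($z{\left(E \right)} = E - \left(E - 455\right) = E - \left(-455 + E\right) = 455$)
$\frac{-1386211 + 574033}{1737050 + z{\left(-215 \right)}} = \frac{-1386211 + 574033}{1737050 + 455} = - \frac{812178}{1737505}$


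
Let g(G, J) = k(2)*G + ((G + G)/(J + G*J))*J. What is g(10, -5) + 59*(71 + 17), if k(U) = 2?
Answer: 57352/11 ≈ 5213.8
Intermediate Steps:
g(G, J) = 2*G + 2*G*J/(J + G*J) (g(G, J) = 2*G + ((G + G)/(J + G*J))*J = 2*G + ((2*G)/(J + G*J))*J = 2*G + (2*G/(J + G*J))*J = 2*G + 2*G*J/(J + G*J))
g(10, -5) + 59*(71 + 17) = 2*10*(2 + 10)/(1 + 10) + 59*(71 + 17) = 2*10*12/11 + 59*88 = 2*10*(1/11)*12 + 5192 = 240/11 + 5192 = 57352/11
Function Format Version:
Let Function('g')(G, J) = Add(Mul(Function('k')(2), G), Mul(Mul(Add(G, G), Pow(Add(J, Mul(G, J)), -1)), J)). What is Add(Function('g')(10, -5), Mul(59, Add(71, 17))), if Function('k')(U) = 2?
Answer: Rational(57352, 11) ≈ 5213.8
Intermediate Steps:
Function('g')(G, J) = Add(Mul(2, G), Mul(2, G, J, Pow(Add(J, Mul(G, J)), -1))) (Function('g')(G, J) = Add(Mul(2, G), Mul(Mul(Add(G, G), Pow(Add(J, Mul(G, J)), -1)), J)) = Add(Mul(2, G), Mul(Mul(Mul(2, G), Pow(Add(J, Mul(G, J)), -1)), J)) = Add(Mul(2, G), Mul(Mul(2, G, Pow(Add(J, Mul(G, J)), -1)), J)) = Add(Mul(2, G), Mul(2, G, J, Pow(Add(J, Mul(G, J)), -1))))
Add(Function('g')(10, -5), Mul(59, Add(71, 17))) = Add(Mul(2, 10, Pow(Add(1, 10), -1), Add(2, 10)), Mul(59, Add(71, 17))) = Add(Mul(2, 10, Pow(11, -1), 12), Mul(59, 88)) = Add(Mul(2, 10, Rational(1, 11), 12), 5192) = Add(Rational(240, 11), 5192) = Rational(57352, 11)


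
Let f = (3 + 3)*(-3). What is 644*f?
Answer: -11592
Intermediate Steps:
f = -18 (f = 6*(-3) = -18)
644*f = 644*(-18) = -11592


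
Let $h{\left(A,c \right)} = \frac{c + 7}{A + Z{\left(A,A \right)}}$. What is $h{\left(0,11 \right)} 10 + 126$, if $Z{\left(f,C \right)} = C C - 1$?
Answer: $-54$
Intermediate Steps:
$Z{\left(f,C \right)} = -1 + C^{2}$ ($Z{\left(f,C \right)} = C^{2} - 1 = -1 + C^{2}$)
$h{\left(A,c \right)} = \frac{7 + c}{-1 + A + A^{2}}$ ($h{\left(A,c \right)} = \frac{c + 7}{A + \left(-1 + A^{2}\right)} = \frac{7 + c}{-1 + A + A^{2}}$)
$h{\left(0,11 \right)} 10 + 126 = \frac{7 + 11}{-1 + 0 + 0^{2}} \cdot 10 + 126 = \frac{1}{-1 + 0 + 0} \cdot 18 \cdot 10 + 126 = \frac{1}{-1} \cdot 18 \cdot 10 + 126 = \left(-1\right) 18 \cdot 10 + 126 = \left(-18\right) 10 + 126 = -180 + 126 = -54$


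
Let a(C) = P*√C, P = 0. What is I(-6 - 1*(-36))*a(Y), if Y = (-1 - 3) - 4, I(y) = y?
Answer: 0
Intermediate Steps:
Y = -8 (Y = -4 - 4 = -8)
a(C) = 0 (a(C) = 0*√C = 0)
I(-6 - 1*(-36))*a(Y) = (-6 - 1*(-36))*0 = (-6 + 36)*0 = 30*0 = 0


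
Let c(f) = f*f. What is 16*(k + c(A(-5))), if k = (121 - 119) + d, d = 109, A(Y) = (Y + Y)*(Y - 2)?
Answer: 80176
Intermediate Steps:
A(Y) = 2*Y*(-2 + Y) (A(Y) = (2*Y)*(-2 + Y) = 2*Y*(-2 + Y))
c(f) = f²
k = 111 (k = (121 - 119) + 109 = 2 + 109 = 111)
16*(k + c(A(-5))) = 16*(111 + (2*(-5)*(-2 - 5))²) = 16*(111 + (2*(-5)*(-7))²) = 16*(111 + 70²) = 16*(111 + 4900) = 16*5011 = 80176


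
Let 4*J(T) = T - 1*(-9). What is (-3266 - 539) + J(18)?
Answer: -15193/4 ≈ -3798.3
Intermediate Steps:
J(T) = 9/4 + T/4 (J(T) = (T - 1*(-9))/4 = (T + 9)/4 = (9 + T)/4 = 9/4 + T/4)
(-3266 - 539) + J(18) = (-3266 - 539) + (9/4 + (¼)*18) = -3805 + (9/4 + 9/2) = -3805 + 27/4 = -15193/4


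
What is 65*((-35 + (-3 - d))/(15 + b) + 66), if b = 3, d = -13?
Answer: 75595/18 ≈ 4199.7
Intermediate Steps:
65*((-35 + (-3 - d))/(15 + b) + 66) = 65*((-35 + (-3 - 1*(-13)))/(15 + 3) + 66) = 65*((-35 + (-3 + 13))/18 + 66) = 65*((-35 + 10)*(1/18) + 66) = 65*(-25*1/18 + 66) = 65*(-25/18 + 66) = 65*(1163/18) = 75595/18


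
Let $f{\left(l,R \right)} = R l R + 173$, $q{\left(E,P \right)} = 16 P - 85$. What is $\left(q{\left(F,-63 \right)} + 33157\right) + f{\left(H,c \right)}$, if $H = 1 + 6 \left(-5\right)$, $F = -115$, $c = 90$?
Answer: $-202663$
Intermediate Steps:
$q{\left(E,P \right)} = -85 + 16 P$
$H = -29$ ($H = 1 - 30 = -29$)
$f{\left(l,R \right)} = 173 + l R^{2}$ ($f{\left(l,R \right)} = l R^{2} + 173 = 173 + l R^{2}$)
$\left(q{\left(F,-63 \right)} + 33157\right) + f{\left(H,c \right)} = \left(\left(-85 + 16 \left(-63\right)\right) + 33157\right) + \left(173 - 29 \cdot 90^{2}\right) = \left(\left(-85 - 1008\right) + 33157\right) + \left(173 - 234900\right) = \left(-1093 + 33157\right) + \left(173 - 234900\right) = 32064 - 234727 = -202663$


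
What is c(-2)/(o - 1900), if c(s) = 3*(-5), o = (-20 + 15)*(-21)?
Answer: 3/359 ≈ 0.0083565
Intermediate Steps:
o = 105 (o = -5*(-21) = 105)
c(s) = -15
c(-2)/(o - 1900) = -15/(105 - 1900) = -15/(-1795) = -1/1795*(-15) = 3/359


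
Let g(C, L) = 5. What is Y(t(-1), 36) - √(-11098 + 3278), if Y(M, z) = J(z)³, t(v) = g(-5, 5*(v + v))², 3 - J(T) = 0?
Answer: 27 - 2*I*√1955 ≈ 27.0 - 88.431*I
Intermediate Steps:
J(T) = 3 (J(T) = 3 - 1*0 = 3 + 0 = 3)
t(v) = 25 (t(v) = 5² = 25)
Y(M, z) = 27 (Y(M, z) = 3³ = 27)
Y(t(-1), 36) - √(-11098 + 3278) = 27 - √(-11098 + 3278) = 27 - √(-7820) = 27 - 2*I*√1955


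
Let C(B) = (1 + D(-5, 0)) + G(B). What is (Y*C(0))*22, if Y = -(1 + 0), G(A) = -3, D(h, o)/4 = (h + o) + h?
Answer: 924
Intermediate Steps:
D(h, o) = 4*o + 8*h (D(h, o) = 4*((h + o) + h) = 4*(o + 2*h) = 4*o + 8*h)
Y = -1 (Y = -1*1 = -1)
C(B) = -42 (C(B) = (1 + (4*0 + 8*(-5))) - 3 = (1 + (0 - 40)) - 3 = (1 - 40) - 3 = -39 - 3 = -42)
(Y*C(0))*22 = -1*(-42)*22 = 42*22 = 924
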